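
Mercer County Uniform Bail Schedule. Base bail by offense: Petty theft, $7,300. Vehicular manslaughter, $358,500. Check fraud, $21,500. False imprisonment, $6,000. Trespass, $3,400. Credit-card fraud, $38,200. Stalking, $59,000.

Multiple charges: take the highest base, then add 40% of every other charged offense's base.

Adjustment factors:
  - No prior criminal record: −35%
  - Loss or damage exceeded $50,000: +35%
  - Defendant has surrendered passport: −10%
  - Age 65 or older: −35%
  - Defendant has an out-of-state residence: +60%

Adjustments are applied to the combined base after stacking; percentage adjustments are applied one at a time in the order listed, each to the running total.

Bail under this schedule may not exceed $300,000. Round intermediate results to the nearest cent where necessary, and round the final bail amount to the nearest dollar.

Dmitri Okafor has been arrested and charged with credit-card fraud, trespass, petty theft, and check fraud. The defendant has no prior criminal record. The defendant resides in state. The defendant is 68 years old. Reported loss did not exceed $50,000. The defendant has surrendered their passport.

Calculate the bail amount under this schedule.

Base amounts from the schedule: credit-card fraud $38,200; trespass $3,400; petty theft $7,300; check fraud $21,500.
Stacking rule: highest base plus 40% of each additional charge. Highest is credit-card fraud at $38,200. Additional: $3,400 × 40% = $1,360; $7,300 × 40% = $2,920; $21,500 × 40% = $8,600. Combined base = $38,200 + $12,880 = $51,080.
No prior criminal record (−35%): $51,080 × 0.65 = $33,202.
Defendant has surrendered passport (−10%): $33,202 × 0.9 = $29,881.80.
Age 65 or older (−35%): $29,881.80 × 0.65 = $19,423.17.
$19,423.17 is within the $300,000 maximum.
Rounded to the nearest dollar: $19,423.

$19,423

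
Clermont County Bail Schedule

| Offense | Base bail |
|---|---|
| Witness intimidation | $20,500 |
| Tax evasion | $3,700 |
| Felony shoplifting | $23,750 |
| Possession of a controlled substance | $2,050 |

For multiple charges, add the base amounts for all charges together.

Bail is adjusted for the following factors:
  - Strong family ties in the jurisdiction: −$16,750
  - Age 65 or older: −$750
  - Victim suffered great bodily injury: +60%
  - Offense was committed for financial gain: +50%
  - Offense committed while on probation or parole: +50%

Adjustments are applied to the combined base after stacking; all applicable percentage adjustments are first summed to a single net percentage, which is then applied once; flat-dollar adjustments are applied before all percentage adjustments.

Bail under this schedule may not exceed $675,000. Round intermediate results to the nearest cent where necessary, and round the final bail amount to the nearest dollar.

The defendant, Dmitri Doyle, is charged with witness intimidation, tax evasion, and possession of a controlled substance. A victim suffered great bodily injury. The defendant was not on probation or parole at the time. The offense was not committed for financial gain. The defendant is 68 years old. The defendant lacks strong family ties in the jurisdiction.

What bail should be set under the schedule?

$40,800

Base amounts from the schedule: witness intimidation $20,500; tax evasion $3,700; possession of a controlled substance $2,050.
Stacking rule: sum of all bases. $20,500 + $3,700 + $2,050 = $26,250.
Age 65 or older (−$750 flat): $26,250 − $750 = $25,500.
Victim suffered great bodily injury (+60%): $25,500 × 1.6 = $40,800.
$40,800 is within the $675,000 maximum.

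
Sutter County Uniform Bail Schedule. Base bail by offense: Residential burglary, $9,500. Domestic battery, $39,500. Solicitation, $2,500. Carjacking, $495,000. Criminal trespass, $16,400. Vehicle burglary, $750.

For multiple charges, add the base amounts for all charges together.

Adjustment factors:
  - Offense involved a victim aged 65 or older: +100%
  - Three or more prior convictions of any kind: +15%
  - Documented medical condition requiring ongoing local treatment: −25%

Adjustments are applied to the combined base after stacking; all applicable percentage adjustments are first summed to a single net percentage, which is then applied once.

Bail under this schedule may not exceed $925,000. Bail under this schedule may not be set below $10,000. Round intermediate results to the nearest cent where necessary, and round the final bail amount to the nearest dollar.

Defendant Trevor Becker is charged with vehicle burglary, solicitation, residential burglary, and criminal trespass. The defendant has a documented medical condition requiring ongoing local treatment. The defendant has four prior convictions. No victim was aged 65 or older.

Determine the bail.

Base amounts from the schedule: vehicle burglary $750; solicitation $2,500; residential burglary $9,500; criminal trespass $16,400.
Stacking rule: sum of all bases. $750 + $2,500 + $9,500 + $16,400 = $29,150.
Net percentage adjustment: +15% −25% = −10%. $29,150 × 0.9 = $26,235.
$26,235 is within the $925,000 maximum.
$26,235 is at or above the $10,000 minimum.

$26,235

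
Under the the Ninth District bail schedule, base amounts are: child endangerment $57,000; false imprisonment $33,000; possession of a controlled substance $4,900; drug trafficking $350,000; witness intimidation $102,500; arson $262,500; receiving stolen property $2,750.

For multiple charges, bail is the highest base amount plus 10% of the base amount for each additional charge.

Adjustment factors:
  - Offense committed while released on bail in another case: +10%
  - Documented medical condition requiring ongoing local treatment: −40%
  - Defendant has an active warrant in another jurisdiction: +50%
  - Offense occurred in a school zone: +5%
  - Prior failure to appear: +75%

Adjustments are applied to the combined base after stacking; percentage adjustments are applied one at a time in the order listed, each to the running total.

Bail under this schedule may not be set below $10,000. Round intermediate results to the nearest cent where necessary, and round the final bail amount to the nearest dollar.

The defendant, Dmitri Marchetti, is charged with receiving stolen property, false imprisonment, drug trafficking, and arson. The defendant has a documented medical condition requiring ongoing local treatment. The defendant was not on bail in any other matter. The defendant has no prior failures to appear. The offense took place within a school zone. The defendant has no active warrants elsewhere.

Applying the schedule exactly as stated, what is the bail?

Base amounts from the schedule: receiving stolen property $2,750; false imprisonment $33,000; drug trafficking $350,000; arson $262,500.
Stacking rule: highest base plus 10% of each additional charge. Highest is drug trafficking at $350,000. Additional: $2,750 × 10% = $275; $33,000 × 10% = $3,300; $262,500 × 10% = $26,250. Combined base = $350,000 + $29,825 = $379,825.
Documented medical condition requiring ongoing local treatment (−40%): $379,825 × 0.6 = $227,895.
Offense occurred in a school zone (+5%): $227,895 × 1.05 = $239,289.75.
$239,289.75 is at or above the $10,000 minimum.
Rounded to the nearest dollar: $239,290.

$239,290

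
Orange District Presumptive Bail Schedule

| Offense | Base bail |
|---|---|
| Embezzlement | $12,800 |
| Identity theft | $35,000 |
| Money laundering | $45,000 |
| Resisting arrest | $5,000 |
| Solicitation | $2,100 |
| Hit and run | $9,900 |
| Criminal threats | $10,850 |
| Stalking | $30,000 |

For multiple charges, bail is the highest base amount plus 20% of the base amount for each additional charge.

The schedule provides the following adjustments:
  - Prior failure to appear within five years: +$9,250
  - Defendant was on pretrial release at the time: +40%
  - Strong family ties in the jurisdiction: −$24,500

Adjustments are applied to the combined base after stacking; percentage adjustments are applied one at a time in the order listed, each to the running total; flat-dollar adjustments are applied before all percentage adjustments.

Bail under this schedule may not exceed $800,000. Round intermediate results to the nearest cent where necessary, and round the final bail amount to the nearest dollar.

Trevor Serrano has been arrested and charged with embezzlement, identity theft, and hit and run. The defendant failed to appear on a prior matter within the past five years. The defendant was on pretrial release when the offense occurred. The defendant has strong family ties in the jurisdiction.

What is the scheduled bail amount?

$34,006

Base amounts from the schedule: embezzlement $12,800; identity theft $35,000; hit and run $9,900.
Stacking rule: highest base plus 20% of each additional charge. Highest is identity theft at $35,000. Additional: $12,800 × 20% = $2,560; $9,900 × 20% = $1,980. Combined base = $35,000 + $4,540 = $39,540.
Prior failure to appear within five years (+$9,250 flat): $39,540 + $9,250 = $48,790.
Strong family ties in the jurisdiction (−$24,500 flat): $48,790 − $24,500 = $24,290.
Defendant was on pretrial release at the time (+40%): $24,290 × 1.4 = $34,006.
$34,006 is within the $800,000 maximum.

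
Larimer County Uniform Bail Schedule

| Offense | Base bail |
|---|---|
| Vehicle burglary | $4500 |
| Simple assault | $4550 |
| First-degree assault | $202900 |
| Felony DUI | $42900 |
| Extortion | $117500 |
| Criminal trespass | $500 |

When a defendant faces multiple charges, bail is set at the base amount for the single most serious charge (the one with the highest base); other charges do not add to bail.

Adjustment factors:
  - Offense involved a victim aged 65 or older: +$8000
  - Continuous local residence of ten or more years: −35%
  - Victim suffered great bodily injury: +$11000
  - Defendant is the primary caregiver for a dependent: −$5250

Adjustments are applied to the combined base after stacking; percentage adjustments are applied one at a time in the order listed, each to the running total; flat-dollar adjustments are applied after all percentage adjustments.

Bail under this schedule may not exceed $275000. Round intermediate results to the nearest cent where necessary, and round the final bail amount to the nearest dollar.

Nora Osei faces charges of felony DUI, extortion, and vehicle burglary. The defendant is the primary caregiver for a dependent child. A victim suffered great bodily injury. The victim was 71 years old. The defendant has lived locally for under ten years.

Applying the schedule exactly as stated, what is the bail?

$131250

Base amounts from the schedule: felony DUI $42900; extortion $117500; vehicle burglary $4500.
Stacking rule: use the highest base only. Highest is extortion at $117500. Combined base = $117500.
Offense involved a victim aged 65 or older (+$8000 flat): $117500 + $8000 = $125500.
Victim suffered great bodily injury (+$11000 flat): $125500 + $11000 = $136500.
Defendant is the primary caregiver for a dependent (−$5250 flat): $136500 − $5250 = $131250.
$131250 is within the $275000 maximum.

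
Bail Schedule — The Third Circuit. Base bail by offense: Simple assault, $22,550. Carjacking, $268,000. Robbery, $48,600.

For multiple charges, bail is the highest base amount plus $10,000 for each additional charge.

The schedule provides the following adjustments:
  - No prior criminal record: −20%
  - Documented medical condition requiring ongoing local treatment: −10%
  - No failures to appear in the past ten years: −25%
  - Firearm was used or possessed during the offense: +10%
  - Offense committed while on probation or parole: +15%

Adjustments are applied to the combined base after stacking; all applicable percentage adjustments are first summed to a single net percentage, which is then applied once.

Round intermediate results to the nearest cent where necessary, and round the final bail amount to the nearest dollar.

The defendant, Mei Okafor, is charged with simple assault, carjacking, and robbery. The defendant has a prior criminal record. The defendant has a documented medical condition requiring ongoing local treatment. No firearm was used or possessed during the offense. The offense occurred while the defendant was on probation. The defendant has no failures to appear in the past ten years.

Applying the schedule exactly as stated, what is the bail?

$230,400

Base amounts from the schedule: simple assault $22,550; carjacking $268,000; robbery $48,600.
Stacking rule: highest base plus $10,000 per additional charge. Highest is carjacking at $268,000; 2 additional charges → +$20,000. Combined base = $288,000.
Net percentage adjustment: −10% −25% +15% = −20%. $288,000 × 0.8 = $230,400.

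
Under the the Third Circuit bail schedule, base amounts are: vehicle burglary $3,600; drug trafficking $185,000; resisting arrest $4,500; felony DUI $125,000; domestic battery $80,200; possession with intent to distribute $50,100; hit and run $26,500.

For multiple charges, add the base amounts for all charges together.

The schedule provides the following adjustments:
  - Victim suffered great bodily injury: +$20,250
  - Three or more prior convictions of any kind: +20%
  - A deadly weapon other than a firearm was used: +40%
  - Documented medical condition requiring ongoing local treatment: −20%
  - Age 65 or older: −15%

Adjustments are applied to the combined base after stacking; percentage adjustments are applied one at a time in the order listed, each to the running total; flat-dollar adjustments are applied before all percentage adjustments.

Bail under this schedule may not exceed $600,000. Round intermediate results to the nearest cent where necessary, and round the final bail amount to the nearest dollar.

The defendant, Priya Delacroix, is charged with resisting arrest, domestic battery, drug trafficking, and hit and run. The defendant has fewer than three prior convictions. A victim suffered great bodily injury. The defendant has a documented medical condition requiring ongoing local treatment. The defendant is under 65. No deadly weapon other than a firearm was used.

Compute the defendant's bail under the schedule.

Base amounts from the schedule: resisting arrest $4,500; domestic battery $80,200; drug trafficking $185,000; hit and run $26,500.
Stacking rule: sum of all bases. $4,500 + $80,200 + $185,000 + $26,500 = $296,200.
Victim suffered great bodily injury (+$20,250 flat): $296,200 + $20,250 = $316,450.
Documented medical condition requiring ongoing local treatment (−20%): $316,450 × 0.8 = $253,160.
$253,160 is within the $600,000 maximum.

$253,160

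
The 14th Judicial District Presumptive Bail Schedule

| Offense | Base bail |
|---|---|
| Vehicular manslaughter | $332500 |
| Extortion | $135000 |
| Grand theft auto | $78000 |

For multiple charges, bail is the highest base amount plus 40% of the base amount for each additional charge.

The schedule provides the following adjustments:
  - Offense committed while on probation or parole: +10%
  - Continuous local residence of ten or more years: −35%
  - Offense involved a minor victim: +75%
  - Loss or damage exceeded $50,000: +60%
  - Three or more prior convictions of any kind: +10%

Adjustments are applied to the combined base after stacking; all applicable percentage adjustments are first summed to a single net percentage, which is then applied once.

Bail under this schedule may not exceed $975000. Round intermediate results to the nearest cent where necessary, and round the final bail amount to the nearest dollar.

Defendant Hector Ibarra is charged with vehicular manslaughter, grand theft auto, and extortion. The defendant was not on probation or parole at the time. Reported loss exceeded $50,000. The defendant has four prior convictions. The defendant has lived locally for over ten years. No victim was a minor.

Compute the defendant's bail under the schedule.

$563895

Base amounts from the schedule: vehicular manslaughter $332500; grand theft auto $78000; extortion $135000.
Stacking rule: highest base plus 40% of each additional charge. Highest is vehicular manslaughter at $332500. Additional: $78000 × 40% = $31200; $135000 × 40% = $54000. Combined base = $332500 + $85200 = $417700.
Net percentage adjustment: −35% +60% +10% = +35%. $417700 × 1.35 = $563895.
$563895 is within the $975000 maximum.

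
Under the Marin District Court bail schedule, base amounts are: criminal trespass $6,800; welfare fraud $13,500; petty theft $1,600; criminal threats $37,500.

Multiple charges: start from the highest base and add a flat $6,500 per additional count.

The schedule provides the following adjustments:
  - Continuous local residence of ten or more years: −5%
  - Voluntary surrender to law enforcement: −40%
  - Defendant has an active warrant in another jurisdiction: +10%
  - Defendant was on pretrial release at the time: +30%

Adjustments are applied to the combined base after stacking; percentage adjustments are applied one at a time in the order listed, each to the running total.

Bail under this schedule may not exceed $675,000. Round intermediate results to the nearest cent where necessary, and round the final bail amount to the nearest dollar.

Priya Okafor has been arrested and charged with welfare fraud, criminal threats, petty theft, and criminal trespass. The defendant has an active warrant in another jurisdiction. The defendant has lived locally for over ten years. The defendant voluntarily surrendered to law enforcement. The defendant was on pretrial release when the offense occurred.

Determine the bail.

Base amounts from the schedule: welfare fraud $13,500; criminal threats $37,500; petty theft $1,600; criminal trespass $6,800.
Stacking rule: highest base plus $6,500 per additional charge. Highest is criminal threats at $37,500; 3 additional charges → +$19,500. Combined base = $57,000.
Continuous local residence of ten or more years (−5%): $57,000 × 0.95 = $54,150.
Voluntary surrender to law enforcement (−40%): $54,150 × 0.6 = $32,490.
Defendant has an active warrant in another jurisdiction (+10%): $32,490 × 1.1 = $35,739.
Defendant was on pretrial release at the time (+30%): $35,739 × 1.3 = $46,460.70.
$46,460.70 is within the $675,000 maximum.
Rounded to the nearest dollar: $46,461.

$46,461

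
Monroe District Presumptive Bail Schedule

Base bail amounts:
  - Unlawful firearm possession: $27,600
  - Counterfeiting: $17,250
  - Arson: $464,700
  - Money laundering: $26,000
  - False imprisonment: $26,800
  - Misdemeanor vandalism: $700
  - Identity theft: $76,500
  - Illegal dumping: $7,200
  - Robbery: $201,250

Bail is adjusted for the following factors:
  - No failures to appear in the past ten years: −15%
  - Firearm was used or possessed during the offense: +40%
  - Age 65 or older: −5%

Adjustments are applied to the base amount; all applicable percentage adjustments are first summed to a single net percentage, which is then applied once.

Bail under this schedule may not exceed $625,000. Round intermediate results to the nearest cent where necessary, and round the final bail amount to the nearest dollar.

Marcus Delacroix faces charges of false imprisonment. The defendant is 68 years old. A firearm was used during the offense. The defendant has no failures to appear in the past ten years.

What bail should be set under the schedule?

$32,160

Base amounts from the schedule: false imprisonment $26,800.
Single charge. Combined base = $26,800.
Net percentage adjustment: −15% +40% −5% = +20%. $26,800 × 1.2 = $32,160.
$32,160 is within the $625,000 maximum.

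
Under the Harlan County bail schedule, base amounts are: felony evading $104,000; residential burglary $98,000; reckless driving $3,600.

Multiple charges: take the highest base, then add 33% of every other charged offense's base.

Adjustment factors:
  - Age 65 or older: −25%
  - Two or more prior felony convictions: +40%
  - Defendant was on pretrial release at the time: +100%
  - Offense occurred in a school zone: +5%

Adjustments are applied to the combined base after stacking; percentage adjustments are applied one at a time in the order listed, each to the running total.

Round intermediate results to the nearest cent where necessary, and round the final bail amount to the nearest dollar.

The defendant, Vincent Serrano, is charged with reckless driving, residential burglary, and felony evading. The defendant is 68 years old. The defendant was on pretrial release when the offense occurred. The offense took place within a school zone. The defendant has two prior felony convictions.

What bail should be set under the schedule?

$303,249

Base amounts from the schedule: reckless driving $3,600; residential burglary $98,000; felony evading $104,000.
Stacking rule: highest base plus 33% of each additional charge. Highest is felony evading at $104,000. Additional: $3,600 × 33% = $1,188; $98,000 × 33% = $32,340. Combined base = $104,000 + $33,528 = $137,528.
Age 65 or older (−25%): $137,528 × 0.75 = $103,146.
Two or more prior felony convictions (+40%): $103,146 × 1.4 = $144,404.40.
Defendant was on pretrial release at the time (+100%): $144,404.40 × 2 = $288,808.80.
Offense occurred in a school zone (+5%): $288,808.80 × 1.05 = $303,249.24.
Rounded to the nearest dollar: $303,249.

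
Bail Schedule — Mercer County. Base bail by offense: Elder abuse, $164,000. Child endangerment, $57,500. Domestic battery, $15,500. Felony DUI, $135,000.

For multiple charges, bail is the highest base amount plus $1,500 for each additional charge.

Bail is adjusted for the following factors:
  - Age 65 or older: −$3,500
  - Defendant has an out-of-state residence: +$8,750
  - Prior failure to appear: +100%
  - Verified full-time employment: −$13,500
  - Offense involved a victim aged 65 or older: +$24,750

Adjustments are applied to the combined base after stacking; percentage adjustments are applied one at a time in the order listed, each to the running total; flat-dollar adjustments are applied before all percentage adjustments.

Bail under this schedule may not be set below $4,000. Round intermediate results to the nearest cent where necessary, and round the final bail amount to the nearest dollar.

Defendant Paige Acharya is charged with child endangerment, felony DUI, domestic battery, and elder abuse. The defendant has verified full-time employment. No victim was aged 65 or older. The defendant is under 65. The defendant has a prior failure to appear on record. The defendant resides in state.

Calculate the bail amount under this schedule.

$310,000

Base amounts from the schedule: child endangerment $57,500; felony DUI $135,000; domestic battery $15,500; elder abuse $164,000.
Stacking rule: highest base plus $1,500 per additional charge. Highest is elder abuse at $164,000; 3 additional charges → +$4,500. Combined base = $168,500.
Verified full-time employment (−$13,500 flat): $168,500 − $13,500 = $155,000.
Prior failure to appear (+100%): $155,000 × 2 = $310,000.
$310,000 is at or above the $4,000 minimum.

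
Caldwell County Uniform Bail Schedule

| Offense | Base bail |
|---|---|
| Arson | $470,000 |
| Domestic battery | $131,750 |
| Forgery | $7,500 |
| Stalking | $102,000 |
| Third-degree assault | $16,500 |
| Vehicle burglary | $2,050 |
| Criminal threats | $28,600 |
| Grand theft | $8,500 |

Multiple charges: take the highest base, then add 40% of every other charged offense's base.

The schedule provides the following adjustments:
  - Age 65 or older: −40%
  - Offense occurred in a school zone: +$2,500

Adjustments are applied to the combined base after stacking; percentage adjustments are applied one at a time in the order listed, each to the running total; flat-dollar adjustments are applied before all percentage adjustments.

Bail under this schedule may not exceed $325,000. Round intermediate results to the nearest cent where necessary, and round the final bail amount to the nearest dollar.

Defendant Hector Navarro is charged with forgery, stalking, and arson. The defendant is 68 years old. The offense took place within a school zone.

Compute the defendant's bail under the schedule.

$309,780

Base amounts from the schedule: forgery $7,500; stalking $102,000; arson $470,000.
Stacking rule: highest base plus 40% of each additional charge. Highest is arson at $470,000. Additional: $7,500 × 40% = $3,000; $102,000 × 40% = $40,800. Combined base = $470,000 + $43,800 = $513,800.
Offense occurred in a school zone (+$2,500 flat): $513,800 + $2,500 = $516,300.
Age 65 or older (−40%): $516,300 × 0.6 = $309,780.
$309,780 is within the $325,000 maximum.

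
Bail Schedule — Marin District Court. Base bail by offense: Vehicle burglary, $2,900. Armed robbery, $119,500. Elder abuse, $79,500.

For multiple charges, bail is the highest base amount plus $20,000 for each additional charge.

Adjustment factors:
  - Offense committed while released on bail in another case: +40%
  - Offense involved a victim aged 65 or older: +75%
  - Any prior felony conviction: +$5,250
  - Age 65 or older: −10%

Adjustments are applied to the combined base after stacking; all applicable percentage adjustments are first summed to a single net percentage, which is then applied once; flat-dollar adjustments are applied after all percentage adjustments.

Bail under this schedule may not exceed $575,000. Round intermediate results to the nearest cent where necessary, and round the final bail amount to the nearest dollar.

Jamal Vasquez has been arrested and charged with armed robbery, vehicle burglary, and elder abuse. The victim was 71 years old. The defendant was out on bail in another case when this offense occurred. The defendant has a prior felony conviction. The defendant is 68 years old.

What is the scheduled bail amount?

$332,225

Base amounts from the schedule: armed robbery $119,500; vehicle burglary $2,900; elder abuse $79,500.
Stacking rule: highest base plus $20,000 per additional charge. Highest is armed robbery at $119,500; 2 additional charges → +$40,000. Combined base = $159,500.
Net percentage adjustment: +40% +75% −10% = +105%. $159,500 × 2.05 = $326,975.
Any prior felony conviction (+$5,250 flat): $326,975 + $5,250 = $332,225.
$332,225 is within the $575,000 maximum.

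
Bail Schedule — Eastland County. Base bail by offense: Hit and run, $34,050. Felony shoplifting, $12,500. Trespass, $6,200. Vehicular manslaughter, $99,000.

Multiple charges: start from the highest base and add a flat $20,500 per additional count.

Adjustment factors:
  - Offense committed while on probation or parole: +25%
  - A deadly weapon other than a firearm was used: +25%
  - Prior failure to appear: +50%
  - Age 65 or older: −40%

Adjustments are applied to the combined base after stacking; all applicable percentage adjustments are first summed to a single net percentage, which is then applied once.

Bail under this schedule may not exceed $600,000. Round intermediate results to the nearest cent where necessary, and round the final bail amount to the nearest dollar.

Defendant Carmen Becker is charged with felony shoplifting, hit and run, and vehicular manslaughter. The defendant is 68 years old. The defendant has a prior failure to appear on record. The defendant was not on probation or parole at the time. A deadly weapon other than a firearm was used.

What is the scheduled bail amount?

$189,000

Base amounts from the schedule: felony shoplifting $12,500; hit and run $34,050; vehicular manslaughter $99,000.
Stacking rule: highest base plus $20,500 per additional charge. Highest is vehicular manslaughter at $99,000; 2 additional charges → +$41,000. Combined base = $140,000.
Net percentage adjustment: +25% +50% −40% = +35%. $140,000 × 1.35 = $189,000.
$189,000 is within the $600,000 maximum.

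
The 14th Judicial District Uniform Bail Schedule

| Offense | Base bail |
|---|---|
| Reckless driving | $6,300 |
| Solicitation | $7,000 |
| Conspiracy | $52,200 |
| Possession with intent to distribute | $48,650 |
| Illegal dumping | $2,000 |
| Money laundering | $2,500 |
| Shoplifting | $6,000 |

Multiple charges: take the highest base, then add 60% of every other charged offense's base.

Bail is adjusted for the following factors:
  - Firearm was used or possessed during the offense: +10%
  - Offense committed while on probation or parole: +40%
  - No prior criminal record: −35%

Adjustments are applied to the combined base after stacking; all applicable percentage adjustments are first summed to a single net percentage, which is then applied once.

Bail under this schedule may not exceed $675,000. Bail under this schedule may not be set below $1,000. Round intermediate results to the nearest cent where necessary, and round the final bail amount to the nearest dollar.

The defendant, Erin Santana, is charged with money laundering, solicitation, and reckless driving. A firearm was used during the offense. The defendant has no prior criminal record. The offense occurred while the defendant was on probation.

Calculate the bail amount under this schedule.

Base amounts from the schedule: money laundering $2,500; solicitation $7,000; reckless driving $6,300.
Stacking rule: highest base plus 60% of each additional charge. Highest is solicitation at $7,000. Additional: $2,500 × 60% = $1,500; $6,300 × 60% = $3,780. Combined base = $7,000 + $5,280 = $12,280.
Net percentage adjustment: +10% +40% −35% = +15%. $12,280 × 1.15 = $14,122.
$14,122 is within the $675,000 maximum.
$14,122 is at or above the $1,000 minimum.

$14,122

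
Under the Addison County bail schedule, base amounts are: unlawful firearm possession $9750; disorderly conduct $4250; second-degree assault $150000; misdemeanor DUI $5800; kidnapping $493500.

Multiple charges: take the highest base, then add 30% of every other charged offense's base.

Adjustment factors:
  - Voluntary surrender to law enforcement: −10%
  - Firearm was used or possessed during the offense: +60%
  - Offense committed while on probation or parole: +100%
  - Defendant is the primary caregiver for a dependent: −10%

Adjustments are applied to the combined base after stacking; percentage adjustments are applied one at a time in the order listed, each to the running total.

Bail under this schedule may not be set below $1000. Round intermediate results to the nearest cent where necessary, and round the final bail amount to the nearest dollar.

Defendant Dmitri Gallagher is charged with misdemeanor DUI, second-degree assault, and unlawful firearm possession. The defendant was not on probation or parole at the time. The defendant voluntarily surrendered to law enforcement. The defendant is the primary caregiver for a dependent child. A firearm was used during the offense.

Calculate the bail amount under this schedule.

Base amounts from the schedule: misdemeanor DUI $5800; second-degree assault $150000; unlawful firearm possession $9750.
Stacking rule: highest base plus 30% of each additional charge. Highest is second-degree assault at $150000. Additional: $5800 × 30% = $1740; $9750 × 30% = $2925. Combined base = $150000 + $4665 = $154665.
Voluntary surrender to law enforcement (−10%): $154665 × 0.9 = $139198.50.
Firearm was used or possessed during the offense (+60%): $139198.50 × 1.6 = $222717.60.
Defendant is the primary caregiver for a dependent (−10%): $222717.60 × 0.9 = $200445.84.
$200445.84 is at or above the $1000 minimum.
Rounded to the nearest dollar: $200446.

$200446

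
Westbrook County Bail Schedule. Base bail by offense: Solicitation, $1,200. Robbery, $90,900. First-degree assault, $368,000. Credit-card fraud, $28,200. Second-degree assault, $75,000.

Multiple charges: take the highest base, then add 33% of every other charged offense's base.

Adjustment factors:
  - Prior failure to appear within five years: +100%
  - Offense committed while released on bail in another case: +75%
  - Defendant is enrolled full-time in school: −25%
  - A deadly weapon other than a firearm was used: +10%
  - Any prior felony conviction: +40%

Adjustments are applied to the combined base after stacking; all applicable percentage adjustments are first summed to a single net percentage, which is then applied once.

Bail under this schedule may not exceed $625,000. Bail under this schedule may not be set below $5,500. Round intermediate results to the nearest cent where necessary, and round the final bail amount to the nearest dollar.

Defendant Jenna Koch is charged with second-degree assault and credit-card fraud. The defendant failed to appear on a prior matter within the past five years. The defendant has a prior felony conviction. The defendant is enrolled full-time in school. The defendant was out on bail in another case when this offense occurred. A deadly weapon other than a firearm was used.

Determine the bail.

Base amounts from the schedule: second-degree assault $75,000; credit-card fraud $28,200.
Stacking rule: highest base plus 33% of each additional charge. Highest is second-degree assault at $75,000. Additional: $28,200 × 33% = $9,306. Combined base = $75,000 + $9,306 = $84,306.
Net percentage adjustment: +100% +75% −25% +10% +40% = +200%. $84,306 × 3 = $252,918.
$252,918 is within the $625,000 maximum.
$252,918 is at or above the $5,500 minimum.

$252,918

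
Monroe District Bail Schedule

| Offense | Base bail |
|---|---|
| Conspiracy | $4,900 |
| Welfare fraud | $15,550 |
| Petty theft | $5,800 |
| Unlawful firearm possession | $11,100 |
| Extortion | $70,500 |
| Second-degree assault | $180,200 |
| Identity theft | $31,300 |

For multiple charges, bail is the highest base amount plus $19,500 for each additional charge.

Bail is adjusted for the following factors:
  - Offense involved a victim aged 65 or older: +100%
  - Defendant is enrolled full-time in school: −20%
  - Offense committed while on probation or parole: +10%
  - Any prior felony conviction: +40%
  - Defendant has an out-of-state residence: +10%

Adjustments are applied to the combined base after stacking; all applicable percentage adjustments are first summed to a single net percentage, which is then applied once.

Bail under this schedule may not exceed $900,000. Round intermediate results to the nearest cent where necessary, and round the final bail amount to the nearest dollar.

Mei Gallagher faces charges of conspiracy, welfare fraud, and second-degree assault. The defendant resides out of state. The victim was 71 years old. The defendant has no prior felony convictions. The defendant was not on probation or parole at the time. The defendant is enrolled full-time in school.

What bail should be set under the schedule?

Base amounts from the schedule: conspiracy $4,900; welfare fraud $15,550; second-degree assault $180,200.
Stacking rule: highest base plus $19,500 per additional charge. Highest is second-degree assault at $180,200; 2 additional charges → +$39,000. Combined base = $219,200.
Net percentage adjustment: +100% −20% +10% = +90%. $219,200 × 1.9 = $416,480.
$416,480 is within the $900,000 maximum.

$416,480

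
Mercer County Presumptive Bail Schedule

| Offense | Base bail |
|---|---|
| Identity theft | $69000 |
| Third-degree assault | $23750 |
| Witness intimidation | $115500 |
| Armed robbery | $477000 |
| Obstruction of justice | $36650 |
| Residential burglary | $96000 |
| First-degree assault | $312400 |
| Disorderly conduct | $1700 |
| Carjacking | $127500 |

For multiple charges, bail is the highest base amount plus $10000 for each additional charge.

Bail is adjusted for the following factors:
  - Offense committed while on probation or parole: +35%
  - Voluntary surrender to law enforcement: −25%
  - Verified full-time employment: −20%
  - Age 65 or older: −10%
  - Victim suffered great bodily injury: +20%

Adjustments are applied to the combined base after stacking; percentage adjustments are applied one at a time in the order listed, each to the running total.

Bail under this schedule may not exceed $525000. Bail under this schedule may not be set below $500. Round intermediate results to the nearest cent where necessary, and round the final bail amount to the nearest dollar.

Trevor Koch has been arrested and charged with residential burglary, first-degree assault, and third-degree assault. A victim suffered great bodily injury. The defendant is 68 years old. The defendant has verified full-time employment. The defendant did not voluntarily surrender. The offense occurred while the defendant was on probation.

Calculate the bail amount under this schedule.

$387711

Base amounts from the schedule: residential burglary $96000; first-degree assault $312400; third-degree assault $23750.
Stacking rule: highest base plus $10000 per additional charge. Highest is first-degree assault at $312400; 2 additional charges → +$20000. Combined base = $332400.
Offense committed while on probation or parole (+35%): $332400 × 1.35 = $448740.
Verified full-time employment (−20%): $448740 × 0.8 = $358992.
Age 65 or older (−10%): $358992 × 0.9 = $323092.80.
Victim suffered great bodily injury (+20%): $323092.80 × 1.2 = $387711.36.
$387711.36 is within the $525000 maximum.
$387711.36 is at or above the $500 minimum.
Rounded to the nearest dollar: $387711.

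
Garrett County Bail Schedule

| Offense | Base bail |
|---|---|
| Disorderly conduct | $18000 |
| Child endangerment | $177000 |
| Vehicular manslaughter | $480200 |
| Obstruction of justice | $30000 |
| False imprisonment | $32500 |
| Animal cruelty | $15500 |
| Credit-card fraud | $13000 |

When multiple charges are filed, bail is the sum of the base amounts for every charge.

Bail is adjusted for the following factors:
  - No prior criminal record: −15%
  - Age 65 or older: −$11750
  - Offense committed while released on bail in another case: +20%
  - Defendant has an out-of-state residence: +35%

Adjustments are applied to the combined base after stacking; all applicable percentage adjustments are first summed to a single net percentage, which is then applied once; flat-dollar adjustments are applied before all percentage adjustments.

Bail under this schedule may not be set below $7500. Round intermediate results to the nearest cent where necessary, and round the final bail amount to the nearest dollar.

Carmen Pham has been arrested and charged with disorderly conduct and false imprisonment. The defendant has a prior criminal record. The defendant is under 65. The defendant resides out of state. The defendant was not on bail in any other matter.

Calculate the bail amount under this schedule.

Base amounts from the schedule: disorderly conduct $18000; false imprisonment $32500.
Stacking rule: sum of all bases. $18000 + $32500 = $50500.
Defendant has an out-of-state residence (+35%): $50500 × 1.35 = $68175.
$68175 is at or above the $7500 minimum.

$68175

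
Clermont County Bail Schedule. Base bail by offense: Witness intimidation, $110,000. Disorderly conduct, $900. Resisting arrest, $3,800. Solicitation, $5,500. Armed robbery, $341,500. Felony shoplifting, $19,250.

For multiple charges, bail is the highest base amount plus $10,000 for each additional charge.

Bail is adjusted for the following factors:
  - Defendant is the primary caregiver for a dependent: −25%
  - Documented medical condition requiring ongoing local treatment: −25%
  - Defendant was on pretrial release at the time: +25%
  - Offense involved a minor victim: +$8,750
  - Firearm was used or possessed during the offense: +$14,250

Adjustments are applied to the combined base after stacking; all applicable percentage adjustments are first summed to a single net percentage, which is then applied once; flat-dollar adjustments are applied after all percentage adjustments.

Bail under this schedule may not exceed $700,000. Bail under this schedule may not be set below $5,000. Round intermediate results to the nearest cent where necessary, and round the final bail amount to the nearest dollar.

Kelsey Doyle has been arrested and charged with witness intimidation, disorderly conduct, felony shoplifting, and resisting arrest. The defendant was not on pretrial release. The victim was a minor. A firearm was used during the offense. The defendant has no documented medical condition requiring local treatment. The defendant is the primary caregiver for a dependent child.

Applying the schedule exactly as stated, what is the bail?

Base amounts from the schedule: witness intimidation $110,000; disorderly conduct $900; felony shoplifting $19,250; resisting arrest $3,800.
Stacking rule: highest base plus $10,000 per additional charge. Highest is witness intimidation at $110,000; 3 additional charges → +$30,000. Combined base = $140,000.
Defendant is the primary caregiver for a dependent (−25%): $140,000 × 0.75 = $105,000.
Offense involved a minor victim (+$8,750 flat): $105,000 + $8,750 = $113,750.
Firearm was used or possessed during the offense (+$14,250 flat): $113,750 + $14,250 = $128,000.
$128,000 is within the $700,000 maximum.
$128,000 is at or above the $5,000 minimum.

$128,000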